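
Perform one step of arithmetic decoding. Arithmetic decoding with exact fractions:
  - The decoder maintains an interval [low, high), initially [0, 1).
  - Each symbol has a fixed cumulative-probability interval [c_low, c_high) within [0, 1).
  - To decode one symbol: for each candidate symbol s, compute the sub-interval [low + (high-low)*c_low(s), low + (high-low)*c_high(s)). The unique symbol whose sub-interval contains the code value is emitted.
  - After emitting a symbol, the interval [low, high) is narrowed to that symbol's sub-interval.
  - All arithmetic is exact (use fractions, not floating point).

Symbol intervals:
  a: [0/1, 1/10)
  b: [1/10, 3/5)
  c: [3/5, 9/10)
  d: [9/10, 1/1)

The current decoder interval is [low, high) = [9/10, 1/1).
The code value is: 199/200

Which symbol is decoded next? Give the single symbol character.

Interval width = high − low = 1/1 − 9/10 = 1/10
Scaled code = (code − low) / width = (199/200 − 9/10) / 1/10 = 19/20
  a: [0/1, 1/10) 
  b: [1/10, 3/5) 
  c: [3/5, 9/10) 
  d: [9/10, 1/1) ← scaled code falls here ✓

Answer: d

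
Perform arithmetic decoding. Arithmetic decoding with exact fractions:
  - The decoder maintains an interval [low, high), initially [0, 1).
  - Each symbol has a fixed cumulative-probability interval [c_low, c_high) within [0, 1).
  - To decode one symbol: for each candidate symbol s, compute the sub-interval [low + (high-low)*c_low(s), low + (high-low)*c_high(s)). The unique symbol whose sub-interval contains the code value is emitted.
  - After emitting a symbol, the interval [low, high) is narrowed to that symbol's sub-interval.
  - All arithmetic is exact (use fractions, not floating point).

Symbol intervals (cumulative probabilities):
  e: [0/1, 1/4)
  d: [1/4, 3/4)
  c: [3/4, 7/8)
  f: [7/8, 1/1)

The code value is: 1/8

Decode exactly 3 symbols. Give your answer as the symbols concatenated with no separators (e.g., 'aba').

Step 1: interval [0/1, 1/1), width = 1/1 - 0/1 = 1/1
  'e': [0/1 + 1/1*0/1, 0/1 + 1/1*1/4) = [0/1, 1/4) <- contains code 1/8
  'd': [0/1 + 1/1*1/4, 0/1 + 1/1*3/4) = [1/4, 3/4)
  'c': [0/1 + 1/1*3/4, 0/1 + 1/1*7/8) = [3/4, 7/8)
  'f': [0/1 + 1/1*7/8, 0/1 + 1/1*1/1) = [7/8, 1/1)
  emit 'e', narrow to [0/1, 1/4)
Step 2: interval [0/1, 1/4), width = 1/4 - 0/1 = 1/4
  'e': [0/1 + 1/4*0/1, 0/1 + 1/4*1/4) = [0/1, 1/16)
  'd': [0/1 + 1/4*1/4, 0/1 + 1/4*3/4) = [1/16, 3/16) <- contains code 1/8
  'c': [0/1 + 1/4*3/4, 0/1 + 1/4*7/8) = [3/16, 7/32)
  'f': [0/1 + 1/4*7/8, 0/1 + 1/4*1/1) = [7/32, 1/4)
  emit 'd', narrow to [1/16, 3/16)
Step 3: interval [1/16, 3/16), width = 3/16 - 1/16 = 1/8
  'e': [1/16 + 1/8*0/1, 1/16 + 1/8*1/4) = [1/16, 3/32)
  'd': [1/16 + 1/8*1/4, 1/16 + 1/8*3/4) = [3/32, 5/32) <- contains code 1/8
  'c': [1/16 + 1/8*3/4, 1/16 + 1/8*7/8) = [5/32, 11/64)
  'f': [1/16 + 1/8*7/8, 1/16 + 1/8*1/1) = [11/64, 3/16)
  emit 'd', narrow to [3/32, 5/32)

Answer: edd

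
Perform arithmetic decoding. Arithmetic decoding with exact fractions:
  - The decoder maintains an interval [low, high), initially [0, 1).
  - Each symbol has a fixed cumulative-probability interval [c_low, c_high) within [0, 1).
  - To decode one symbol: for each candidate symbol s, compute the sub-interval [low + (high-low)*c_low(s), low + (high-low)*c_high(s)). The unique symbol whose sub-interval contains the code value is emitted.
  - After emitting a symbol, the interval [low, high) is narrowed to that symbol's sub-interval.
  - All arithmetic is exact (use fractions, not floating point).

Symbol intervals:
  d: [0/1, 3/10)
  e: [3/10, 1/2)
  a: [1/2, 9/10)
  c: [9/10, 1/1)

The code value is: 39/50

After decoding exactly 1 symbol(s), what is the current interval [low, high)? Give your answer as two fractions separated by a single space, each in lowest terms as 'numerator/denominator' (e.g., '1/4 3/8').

Answer: 1/2 9/10

Derivation:
Step 1: interval [0/1, 1/1), width = 1/1 - 0/1 = 1/1
  'd': [0/1 + 1/1*0/1, 0/1 + 1/1*3/10) = [0/1, 3/10)
  'e': [0/1 + 1/1*3/10, 0/1 + 1/1*1/2) = [3/10, 1/2)
  'a': [0/1 + 1/1*1/2, 0/1 + 1/1*9/10) = [1/2, 9/10) <- contains code 39/50
  'c': [0/1 + 1/1*9/10, 0/1 + 1/1*1/1) = [9/10, 1/1)
  emit 'a', narrow to [1/2, 9/10)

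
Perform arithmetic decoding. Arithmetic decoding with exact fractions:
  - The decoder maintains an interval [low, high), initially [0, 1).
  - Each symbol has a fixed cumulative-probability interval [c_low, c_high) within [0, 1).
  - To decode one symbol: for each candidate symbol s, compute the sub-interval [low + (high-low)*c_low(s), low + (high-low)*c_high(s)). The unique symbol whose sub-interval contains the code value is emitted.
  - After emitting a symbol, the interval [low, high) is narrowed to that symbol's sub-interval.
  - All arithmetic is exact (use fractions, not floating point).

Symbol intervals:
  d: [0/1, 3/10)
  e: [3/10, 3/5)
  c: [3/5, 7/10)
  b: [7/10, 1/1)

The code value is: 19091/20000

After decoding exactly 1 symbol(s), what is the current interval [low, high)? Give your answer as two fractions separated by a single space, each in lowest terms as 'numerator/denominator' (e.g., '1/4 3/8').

Step 1: interval [0/1, 1/1), width = 1/1 - 0/1 = 1/1
  'd': [0/1 + 1/1*0/1, 0/1 + 1/1*3/10) = [0/1, 3/10)
  'e': [0/1 + 1/1*3/10, 0/1 + 1/1*3/5) = [3/10, 3/5)
  'c': [0/1 + 1/1*3/5, 0/1 + 1/1*7/10) = [3/5, 7/10)
  'b': [0/1 + 1/1*7/10, 0/1 + 1/1*1/1) = [7/10, 1/1) <- contains code 19091/20000
  emit 'b', narrow to [7/10, 1/1)

Answer: 7/10 1/1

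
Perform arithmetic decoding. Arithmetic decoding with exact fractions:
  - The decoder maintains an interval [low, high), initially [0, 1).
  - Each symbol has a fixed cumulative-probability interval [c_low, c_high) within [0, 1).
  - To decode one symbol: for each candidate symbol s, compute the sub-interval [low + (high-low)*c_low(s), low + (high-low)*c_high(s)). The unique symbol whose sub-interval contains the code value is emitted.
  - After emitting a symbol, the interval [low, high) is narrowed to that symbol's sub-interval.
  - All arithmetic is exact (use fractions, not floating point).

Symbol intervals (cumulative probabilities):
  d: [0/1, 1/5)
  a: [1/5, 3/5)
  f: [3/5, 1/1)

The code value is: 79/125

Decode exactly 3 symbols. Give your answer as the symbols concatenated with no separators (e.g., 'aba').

Answer: fda

Derivation:
Step 1: interval [0/1, 1/1), width = 1/1 - 0/1 = 1/1
  'd': [0/1 + 1/1*0/1, 0/1 + 1/1*1/5) = [0/1, 1/5)
  'a': [0/1 + 1/1*1/5, 0/1 + 1/1*3/5) = [1/5, 3/5)
  'f': [0/1 + 1/1*3/5, 0/1 + 1/1*1/1) = [3/5, 1/1) <- contains code 79/125
  emit 'f', narrow to [3/5, 1/1)
Step 2: interval [3/5, 1/1), width = 1/1 - 3/5 = 2/5
  'd': [3/5 + 2/5*0/1, 3/5 + 2/5*1/5) = [3/5, 17/25) <- contains code 79/125
  'a': [3/5 + 2/5*1/5, 3/5 + 2/5*3/5) = [17/25, 21/25)
  'f': [3/5 + 2/5*3/5, 3/5 + 2/5*1/1) = [21/25, 1/1)
  emit 'd', narrow to [3/5, 17/25)
Step 3: interval [3/5, 17/25), width = 17/25 - 3/5 = 2/25
  'd': [3/5 + 2/25*0/1, 3/5 + 2/25*1/5) = [3/5, 77/125)
  'a': [3/5 + 2/25*1/5, 3/5 + 2/25*3/5) = [77/125, 81/125) <- contains code 79/125
  'f': [3/5 + 2/25*3/5, 3/5 + 2/25*1/1) = [81/125, 17/25)
  emit 'a', narrow to [77/125, 81/125)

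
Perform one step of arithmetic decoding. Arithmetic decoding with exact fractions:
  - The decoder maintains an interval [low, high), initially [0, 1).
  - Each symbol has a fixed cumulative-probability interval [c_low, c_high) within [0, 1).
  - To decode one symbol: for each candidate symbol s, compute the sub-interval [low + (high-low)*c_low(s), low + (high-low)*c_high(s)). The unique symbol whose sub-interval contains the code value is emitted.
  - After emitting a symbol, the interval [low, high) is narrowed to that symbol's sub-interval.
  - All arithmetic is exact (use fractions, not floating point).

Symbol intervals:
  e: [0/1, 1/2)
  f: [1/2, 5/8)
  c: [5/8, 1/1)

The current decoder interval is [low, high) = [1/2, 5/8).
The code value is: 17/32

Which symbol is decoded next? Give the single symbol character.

Interval width = high − low = 5/8 − 1/2 = 1/8
Scaled code = (code − low) / width = (17/32 − 1/2) / 1/8 = 1/4
  e: [0/1, 1/2) ← scaled code falls here ✓
  f: [1/2, 5/8) 
  c: [5/8, 1/1) 

Answer: e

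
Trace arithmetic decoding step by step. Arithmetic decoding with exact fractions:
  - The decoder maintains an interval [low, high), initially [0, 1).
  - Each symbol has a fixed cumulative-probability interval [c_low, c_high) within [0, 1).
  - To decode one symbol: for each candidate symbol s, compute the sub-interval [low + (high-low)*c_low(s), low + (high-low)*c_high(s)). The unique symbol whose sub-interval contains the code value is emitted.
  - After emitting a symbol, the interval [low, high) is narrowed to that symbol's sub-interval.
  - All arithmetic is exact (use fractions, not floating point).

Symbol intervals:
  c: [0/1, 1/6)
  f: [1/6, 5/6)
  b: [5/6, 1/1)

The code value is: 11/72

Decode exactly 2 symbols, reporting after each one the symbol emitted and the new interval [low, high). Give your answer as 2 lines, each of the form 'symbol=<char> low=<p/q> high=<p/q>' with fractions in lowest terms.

Step 1: interval [0/1, 1/1), width = 1/1 - 0/1 = 1/1
  'c': [0/1 + 1/1*0/1, 0/1 + 1/1*1/6) = [0/1, 1/6) <- contains code 11/72
  'f': [0/1 + 1/1*1/6, 0/1 + 1/1*5/6) = [1/6, 5/6)
  'b': [0/1 + 1/1*5/6, 0/1 + 1/1*1/1) = [5/6, 1/1)
  emit 'c', narrow to [0/1, 1/6)
Step 2: interval [0/1, 1/6), width = 1/6 - 0/1 = 1/6
  'c': [0/1 + 1/6*0/1, 0/1 + 1/6*1/6) = [0/1, 1/36)
  'f': [0/1 + 1/6*1/6, 0/1 + 1/6*5/6) = [1/36, 5/36)
  'b': [0/1 + 1/6*5/6, 0/1 + 1/6*1/1) = [5/36, 1/6) <- contains code 11/72
  emit 'b', narrow to [5/36, 1/6)

Answer: symbol=c low=0/1 high=1/6
symbol=b low=5/36 high=1/6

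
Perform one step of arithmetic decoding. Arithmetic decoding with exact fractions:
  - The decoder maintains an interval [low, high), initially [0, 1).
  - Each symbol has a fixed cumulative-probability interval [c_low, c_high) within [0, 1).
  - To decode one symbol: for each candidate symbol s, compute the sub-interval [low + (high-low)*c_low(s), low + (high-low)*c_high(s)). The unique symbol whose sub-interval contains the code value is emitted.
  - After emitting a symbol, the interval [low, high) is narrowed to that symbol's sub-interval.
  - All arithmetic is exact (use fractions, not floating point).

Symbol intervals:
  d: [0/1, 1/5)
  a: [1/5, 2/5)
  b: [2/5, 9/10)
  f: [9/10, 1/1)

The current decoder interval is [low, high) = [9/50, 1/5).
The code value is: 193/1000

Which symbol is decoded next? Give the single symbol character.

Answer: b

Derivation:
Interval width = high − low = 1/5 − 9/50 = 1/50
Scaled code = (code − low) / width = (193/1000 − 9/50) / 1/50 = 13/20
  d: [0/1, 1/5) 
  a: [1/5, 2/5) 
  b: [2/5, 9/10) ← scaled code falls here ✓
  f: [9/10, 1/1) 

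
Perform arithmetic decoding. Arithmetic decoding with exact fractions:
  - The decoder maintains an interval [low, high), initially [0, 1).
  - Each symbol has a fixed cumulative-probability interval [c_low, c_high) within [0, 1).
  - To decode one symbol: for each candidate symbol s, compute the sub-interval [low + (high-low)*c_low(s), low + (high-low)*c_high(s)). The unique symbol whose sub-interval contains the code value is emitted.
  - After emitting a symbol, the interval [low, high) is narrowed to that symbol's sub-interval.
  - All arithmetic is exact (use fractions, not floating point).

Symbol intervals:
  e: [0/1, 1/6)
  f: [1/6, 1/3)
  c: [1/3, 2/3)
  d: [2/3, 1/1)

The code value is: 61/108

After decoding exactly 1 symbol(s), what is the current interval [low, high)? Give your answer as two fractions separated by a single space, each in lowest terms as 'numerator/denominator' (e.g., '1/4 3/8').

Step 1: interval [0/1, 1/1), width = 1/1 - 0/1 = 1/1
  'e': [0/1 + 1/1*0/1, 0/1 + 1/1*1/6) = [0/1, 1/6)
  'f': [0/1 + 1/1*1/6, 0/1 + 1/1*1/3) = [1/6, 1/3)
  'c': [0/1 + 1/1*1/3, 0/1 + 1/1*2/3) = [1/3, 2/3) <- contains code 61/108
  'd': [0/1 + 1/1*2/3, 0/1 + 1/1*1/1) = [2/3, 1/1)
  emit 'c', narrow to [1/3, 2/3)

Answer: 1/3 2/3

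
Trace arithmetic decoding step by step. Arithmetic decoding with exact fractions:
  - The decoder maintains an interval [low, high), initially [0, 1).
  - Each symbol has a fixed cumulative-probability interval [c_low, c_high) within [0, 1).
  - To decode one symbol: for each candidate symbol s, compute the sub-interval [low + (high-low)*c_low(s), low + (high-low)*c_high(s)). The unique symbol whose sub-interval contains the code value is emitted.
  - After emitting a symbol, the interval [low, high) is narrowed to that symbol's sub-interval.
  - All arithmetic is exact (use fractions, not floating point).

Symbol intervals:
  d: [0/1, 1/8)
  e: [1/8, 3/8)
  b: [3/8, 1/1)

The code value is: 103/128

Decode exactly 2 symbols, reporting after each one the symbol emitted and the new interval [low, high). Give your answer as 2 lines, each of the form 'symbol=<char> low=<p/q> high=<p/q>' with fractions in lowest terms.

Answer: symbol=b low=3/8 high=1/1
symbol=b low=39/64 high=1/1

Derivation:
Step 1: interval [0/1, 1/1), width = 1/1 - 0/1 = 1/1
  'd': [0/1 + 1/1*0/1, 0/1 + 1/1*1/8) = [0/1, 1/8)
  'e': [0/1 + 1/1*1/8, 0/1 + 1/1*3/8) = [1/8, 3/8)
  'b': [0/1 + 1/1*3/8, 0/1 + 1/1*1/1) = [3/8, 1/1) <- contains code 103/128
  emit 'b', narrow to [3/8, 1/1)
Step 2: interval [3/8, 1/1), width = 1/1 - 3/8 = 5/8
  'd': [3/8 + 5/8*0/1, 3/8 + 5/8*1/8) = [3/8, 29/64)
  'e': [3/8 + 5/8*1/8, 3/8 + 5/8*3/8) = [29/64, 39/64)
  'b': [3/8 + 5/8*3/8, 3/8 + 5/8*1/1) = [39/64, 1/1) <- contains code 103/128
  emit 'b', narrow to [39/64, 1/1)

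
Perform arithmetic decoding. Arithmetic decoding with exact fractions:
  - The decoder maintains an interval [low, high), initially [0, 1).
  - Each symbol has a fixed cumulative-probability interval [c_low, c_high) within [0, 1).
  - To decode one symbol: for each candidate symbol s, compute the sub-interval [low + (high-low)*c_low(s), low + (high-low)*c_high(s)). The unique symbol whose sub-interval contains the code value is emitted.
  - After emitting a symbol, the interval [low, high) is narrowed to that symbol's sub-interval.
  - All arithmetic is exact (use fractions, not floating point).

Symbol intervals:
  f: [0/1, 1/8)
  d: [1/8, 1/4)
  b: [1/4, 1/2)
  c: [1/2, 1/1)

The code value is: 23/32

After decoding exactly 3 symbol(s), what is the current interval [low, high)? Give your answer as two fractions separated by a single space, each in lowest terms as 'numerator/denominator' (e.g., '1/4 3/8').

Answer: 11/16 3/4

Derivation:
Step 1: interval [0/1, 1/1), width = 1/1 - 0/1 = 1/1
  'f': [0/1 + 1/1*0/1, 0/1 + 1/1*1/8) = [0/1, 1/8)
  'd': [0/1 + 1/1*1/8, 0/1 + 1/1*1/4) = [1/8, 1/4)
  'b': [0/1 + 1/1*1/4, 0/1 + 1/1*1/2) = [1/4, 1/2)
  'c': [0/1 + 1/1*1/2, 0/1 + 1/1*1/1) = [1/2, 1/1) <- contains code 23/32
  emit 'c', narrow to [1/2, 1/1)
Step 2: interval [1/2, 1/1), width = 1/1 - 1/2 = 1/2
  'f': [1/2 + 1/2*0/1, 1/2 + 1/2*1/8) = [1/2, 9/16)
  'd': [1/2 + 1/2*1/8, 1/2 + 1/2*1/4) = [9/16, 5/8)
  'b': [1/2 + 1/2*1/4, 1/2 + 1/2*1/2) = [5/8, 3/4) <- contains code 23/32
  'c': [1/2 + 1/2*1/2, 1/2 + 1/2*1/1) = [3/4, 1/1)
  emit 'b', narrow to [5/8, 3/4)
Step 3: interval [5/8, 3/4), width = 3/4 - 5/8 = 1/8
  'f': [5/8 + 1/8*0/1, 5/8 + 1/8*1/8) = [5/8, 41/64)
  'd': [5/8 + 1/8*1/8, 5/8 + 1/8*1/4) = [41/64, 21/32)
  'b': [5/8 + 1/8*1/4, 5/8 + 1/8*1/2) = [21/32, 11/16)
  'c': [5/8 + 1/8*1/2, 5/8 + 1/8*1/1) = [11/16, 3/4) <- contains code 23/32
  emit 'c', narrow to [11/16, 3/4)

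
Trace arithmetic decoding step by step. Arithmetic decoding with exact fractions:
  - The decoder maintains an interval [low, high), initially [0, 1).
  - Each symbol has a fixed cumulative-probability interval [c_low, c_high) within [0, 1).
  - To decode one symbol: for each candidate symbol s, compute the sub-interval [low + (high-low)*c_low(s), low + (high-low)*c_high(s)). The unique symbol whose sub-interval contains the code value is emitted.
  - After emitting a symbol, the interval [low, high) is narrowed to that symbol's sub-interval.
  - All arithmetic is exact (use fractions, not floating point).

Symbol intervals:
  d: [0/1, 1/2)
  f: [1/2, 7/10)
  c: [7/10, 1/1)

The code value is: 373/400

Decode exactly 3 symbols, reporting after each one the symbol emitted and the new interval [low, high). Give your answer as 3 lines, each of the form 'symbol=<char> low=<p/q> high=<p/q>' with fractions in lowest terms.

Answer: symbol=c low=7/10 high=1/1
symbol=c low=91/100 high=1/1
symbol=d low=91/100 high=191/200

Derivation:
Step 1: interval [0/1, 1/1), width = 1/1 - 0/1 = 1/1
  'd': [0/1 + 1/1*0/1, 0/1 + 1/1*1/2) = [0/1, 1/2)
  'f': [0/1 + 1/1*1/2, 0/1 + 1/1*7/10) = [1/2, 7/10)
  'c': [0/1 + 1/1*7/10, 0/1 + 1/1*1/1) = [7/10, 1/1) <- contains code 373/400
  emit 'c', narrow to [7/10, 1/1)
Step 2: interval [7/10, 1/1), width = 1/1 - 7/10 = 3/10
  'd': [7/10 + 3/10*0/1, 7/10 + 3/10*1/2) = [7/10, 17/20)
  'f': [7/10 + 3/10*1/2, 7/10 + 3/10*7/10) = [17/20, 91/100)
  'c': [7/10 + 3/10*7/10, 7/10 + 3/10*1/1) = [91/100, 1/1) <- contains code 373/400
  emit 'c', narrow to [91/100, 1/1)
Step 3: interval [91/100, 1/1), width = 1/1 - 91/100 = 9/100
  'd': [91/100 + 9/100*0/1, 91/100 + 9/100*1/2) = [91/100, 191/200) <- contains code 373/400
  'f': [91/100 + 9/100*1/2, 91/100 + 9/100*7/10) = [191/200, 973/1000)
  'c': [91/100 + 9/100*7/10, 91/100 + 9/100*1/1) = [973/1000, 1/1)
  emit 'd', narrow to [91/100, 191/200)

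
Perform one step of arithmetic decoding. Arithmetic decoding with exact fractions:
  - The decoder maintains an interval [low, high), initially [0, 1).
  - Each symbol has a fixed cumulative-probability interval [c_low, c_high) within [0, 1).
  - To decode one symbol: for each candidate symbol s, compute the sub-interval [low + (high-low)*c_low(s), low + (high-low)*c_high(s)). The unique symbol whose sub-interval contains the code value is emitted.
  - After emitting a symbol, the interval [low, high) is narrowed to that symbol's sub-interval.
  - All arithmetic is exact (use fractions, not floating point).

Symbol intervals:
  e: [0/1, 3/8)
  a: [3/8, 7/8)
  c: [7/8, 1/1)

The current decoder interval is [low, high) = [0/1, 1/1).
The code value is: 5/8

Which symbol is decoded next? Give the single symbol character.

Interval width = high − low = 1/1 − 0/1 = 1/1
Scaled code = (code − low) / width = (5/8 − 0/1) / 1/1 = 5/8
  e: [0/1, 3/8) 
  a: [3/8, 7/8) ← scaled code falls here ✓
  c: [7/8, 1/1) 

Answer: a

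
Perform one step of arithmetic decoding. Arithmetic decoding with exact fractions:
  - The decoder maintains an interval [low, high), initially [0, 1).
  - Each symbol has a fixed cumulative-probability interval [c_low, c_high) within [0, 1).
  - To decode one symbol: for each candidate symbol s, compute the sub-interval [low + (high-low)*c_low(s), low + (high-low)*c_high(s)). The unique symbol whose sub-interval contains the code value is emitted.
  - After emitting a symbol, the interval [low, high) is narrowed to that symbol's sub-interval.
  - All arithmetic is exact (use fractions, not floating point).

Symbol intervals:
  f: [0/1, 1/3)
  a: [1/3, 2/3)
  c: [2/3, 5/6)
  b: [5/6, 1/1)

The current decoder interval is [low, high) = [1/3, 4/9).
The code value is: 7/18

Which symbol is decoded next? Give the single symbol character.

Answer: a

Derivation:
Interval width = high − low = 4/9 − 1/3 = 1/9
Scaled code = (code − low) / width = (7/18 − 1/3) / 1/9 = 1/2
  f: [0/1, 1/3) 
  a: [1/3, 2/3) ← scaled code falls here ✓
  c: [2/3, 5/6) 
  b: [5/6, 1/1) 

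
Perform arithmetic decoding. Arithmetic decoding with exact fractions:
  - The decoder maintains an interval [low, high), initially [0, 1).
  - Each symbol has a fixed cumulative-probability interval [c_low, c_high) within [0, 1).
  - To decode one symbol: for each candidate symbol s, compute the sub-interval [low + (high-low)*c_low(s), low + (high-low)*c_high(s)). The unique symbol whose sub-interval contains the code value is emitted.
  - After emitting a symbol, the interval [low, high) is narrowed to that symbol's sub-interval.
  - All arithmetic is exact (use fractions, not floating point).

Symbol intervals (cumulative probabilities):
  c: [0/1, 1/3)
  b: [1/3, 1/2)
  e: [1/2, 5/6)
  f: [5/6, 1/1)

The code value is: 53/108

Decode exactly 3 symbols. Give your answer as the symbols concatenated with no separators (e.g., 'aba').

Step 1: interval [0/1, 1/1), width = 1/1 - 0/1 = 1/1
  'c': [0/1 + 1/1*0/1, 0/1 + 1/1*1/3) = [0/1, 1/3)
  'b': [0/1 + 1/1*1/3, 0/1 + 1/1*1/2) = [1/3, 1/2) <- contains code 53/108
  'e': [0/1 + 1/1*1/2, 0/1 + 1/1*5/6) = [1/2, 5/6)
  'f': [0/1 + 1/1*5/6, 0/1 + 1/1*1/1) = [5/6, 1/1)
  emit 'b', narrow to [1/3, 1/2)
Step 2: interval [1/3, 1/2), width = 1/2 - 1/3 = 1/6
  'c': [1/3 + 1/6*0/1, 1/3 + 1/6*1/3) = [1/3, 7/18)
  'b': [1/3 + 1/6*1/3, 1/3 + 1/6*1/2) = [7/18, 5/12)
  'e': [1/3 + 1/6*1/2, 1/3 + 1/6*5/6) = [5/12, 17/36)
  'f': [1/3 + 1/6*5/6, 1/3 + 1/6*1/1) = [17/36, 1/2) <- contains code 53/108
  emit 'f', narrow to [17/36, 1/2)
Step 3: interval [17/36, 1/2), width = 1/2 - 17/36 = 1/36
  'c': [17/36 + 1/36*0/1, 17/36 + 1/36*1/3) = [17/36, 13/27)
  'b': [17/36 + 1/36*1/3, 17/36 + 1/36*1/2) = [13/27, 35/72)
  'e': [17/36 + 1/36*1/2, 17/36 + 1/36*5/6) = [35/72, 107/216) <- contains code 53/108
  'f': [17/36 + 1/36*5/6, 17/36 + 1/36*1/1) = [107/216, 1/2)
  emit 'e', narrow to [35/72, 107/216)

Answer: bfe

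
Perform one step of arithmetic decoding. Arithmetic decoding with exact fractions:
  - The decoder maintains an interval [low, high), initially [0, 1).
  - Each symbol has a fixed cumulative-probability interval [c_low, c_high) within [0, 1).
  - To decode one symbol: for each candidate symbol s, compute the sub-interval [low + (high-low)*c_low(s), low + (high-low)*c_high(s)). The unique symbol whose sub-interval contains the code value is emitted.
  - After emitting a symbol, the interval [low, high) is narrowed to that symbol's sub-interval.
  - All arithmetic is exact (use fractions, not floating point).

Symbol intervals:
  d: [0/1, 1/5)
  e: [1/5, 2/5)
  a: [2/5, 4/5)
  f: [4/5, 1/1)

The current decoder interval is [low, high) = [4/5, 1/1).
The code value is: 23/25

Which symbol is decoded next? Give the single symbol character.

Answer: a

Derivation:
Interval width = high − low = 1/1 − 4/5 = 1/5
Scaled code = (code − low) / width = (23/25 − 4/5) / 1/5 = 3/5
  d: [0/1, 1/5) 
  e: [1/5, 2/5) 
  a: [2/5, 4/5) ← scaled code falls here ✓
  f: [4/5, 1/1) 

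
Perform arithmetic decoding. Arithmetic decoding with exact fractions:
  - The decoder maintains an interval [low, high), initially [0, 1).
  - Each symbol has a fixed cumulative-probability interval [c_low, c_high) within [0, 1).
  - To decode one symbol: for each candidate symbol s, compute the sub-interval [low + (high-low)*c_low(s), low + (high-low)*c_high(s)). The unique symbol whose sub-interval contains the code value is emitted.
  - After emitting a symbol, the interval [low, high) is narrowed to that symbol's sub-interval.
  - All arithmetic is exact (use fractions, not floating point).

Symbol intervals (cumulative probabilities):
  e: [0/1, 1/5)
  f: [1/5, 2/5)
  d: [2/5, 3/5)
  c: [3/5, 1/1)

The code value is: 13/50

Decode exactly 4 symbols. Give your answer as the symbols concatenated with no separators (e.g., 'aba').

Step 1: interval [0/1, 1/1), width = 1/1 - 0/1 = 1/1
  'e': [0/1 + 1/1*0/1, 0/1 + 1/1*1/5) = [0/1, 1/5)
  'f': [0/1 + 1/1*1/5, 0/1 + 1/1*2/5) = [1/5, 2/5) <- contains code 13/50
  'd': [0/1 + 1/1*2/5, 0/1 + 1/1*3/5) = [2/5, 3/5)
  'c': [0/1 + 1/1*3/5, 0/1 + 1/1*1/1) = [3/5, 1/1)
  emit 'f', narrow to [1/5, 2/5)
Step 2: interval [1/5, 2/5), width = 2/5 - 1/5 = 1/5
  'e': [1/5 + 1/5*0/1, 1/5 + 1/5*1/5) = [1/5, 6/25)
  'f': [1/5 + 1/5*1/5, 1/5 + 1/5*2/5) = [6/25, 7/25) <- contains code 13/50
  'd': [1/5 + 1/5*2/5, 1/5 + 1/5*3/5) = [7/25, 8/25)
  'c': [1/5 + 1/5*3/5, 1/5 + 1/5*1/1) = [8/25, 2/5)
  emit 'f', narrow to [6/25, 7/25)
Step 3: interval [6/25, 7/25), width = 7/25 - 6/25 = 1/25
  'e': [6/25 + 1/25*0/1, 6/25 + 1/25*1/5) = [6/25, 31/125)
  'f': [6/25 + 1/25*1/5, 6/25 + 1/25*2/5) = [31/125, 32/125)
  'd': [6/25 + 1/25*2/5, 6/25 + 1/25*3/5) = [32/125, 33/125) <- contains code 13/50
  'c': [6/25 + 1/25*3/5, 6/25 + 1/25*1/1) = [33/125, 7/25)
  emit 'd', narrow to [32/125, 33/125)
Step 4: interval [32/125, 33/125), width = 33/125 - 32/125 = 1/125
  'e': [32/125 + 1/125*0/1, 32/125 + 1/125*1/5) = [32/125, 161/625)
  'f': [32/125 + 1/125*1/5, 32/125 + 1/125*2/5) = [161/625, 162/625)
  'd': [32/125 + 1/125*2/5, 32/125 + 1/125*3/5) = [162/625, 163/625) <- contains code 13/50
  'c': [32/125 + 1/125*3/5, 32/125 + 1/125*1/1) = [163/625, 33/125)
  emit 'd', narrow to [162/625, 163/625)

Answer: ffdd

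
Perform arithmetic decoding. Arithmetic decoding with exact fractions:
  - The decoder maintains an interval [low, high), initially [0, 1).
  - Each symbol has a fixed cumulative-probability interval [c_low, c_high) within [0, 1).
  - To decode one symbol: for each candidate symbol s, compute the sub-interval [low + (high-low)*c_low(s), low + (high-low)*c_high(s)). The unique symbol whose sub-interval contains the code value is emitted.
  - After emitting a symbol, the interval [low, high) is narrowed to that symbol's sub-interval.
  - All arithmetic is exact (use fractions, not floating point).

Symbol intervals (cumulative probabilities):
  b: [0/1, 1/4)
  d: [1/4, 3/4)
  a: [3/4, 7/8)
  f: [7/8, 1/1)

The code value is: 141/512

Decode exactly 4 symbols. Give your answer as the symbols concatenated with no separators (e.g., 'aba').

Answer: dbba

Derivation:
Step 1: interval [0/1, 1/1), width = 1/1 - 0/1 = 1/1
  'b': [0/1 + 1/1*0/1, 0/1 + 1/1*1/4) = [0/1, 1/4)
  'd': [0/1 + 1/1*1/4, 0/1 + 1/1*3/4) = [1/4, 3/4) <- contains code 141/512
  'a': [0/1 + 1/1*3/4, 0/1 + 1/1*7/8) = [3/4, 7/8)
  'f': [0/1 + 1/1*7/8, 0/1 + 1/1*1/1) = [7/8, 1/1)
  emit 'd', narrow to [1/4, 3/4)
Step 2: interval [1/4, 3/4), width = 3/4 - 1/4 = 1/2
  'b': [1/4 + 1/2*0/1, 1/4 + 1/2*1/4) = [1/4, 3/8) <- contains code 141/512
  'd': [1/4 + 1/2*1/4, 1/4 + 1/2*3/4) = [3/8, 5/8)
  'a': [1/4 + 1/2*3/4, 1/4 + 1/2*7/8) = [5/8, 11/16)
  'f': [1/4 + 1/2*7/8, 1/4 + 1/2*1/1) = [11/16, 3/4)
  emit 'b', narrow to [1/4, 3/8)
Step 3: interval [1/4, 3/8), width = 3/8 - 1/4 = 1/8
  'b': [1/4 + 1/8*0/1, 1/4 + 1/8*1/4) = [1/4, 9/32) <- contains code 141/512
  'd': [1/4 + 1/8*1/4, 1/4 + 1/8*3/4) = [9/32, 11/32)
  'a': [1/4 + 1/8*3/4, 1/4 + 1/8*7/8) = [11/32, 23/64)
  'f': [1/4 + 1/8*7/8, 1/4 + 1/8*1/1) = [23/64, 3/8)
  emit 'b', narrow to [1/4, 9/32)
Step 4: interval [1/4, 9/32), width = 9/32 - 1/4 = 1/32
  'b': [1/4 + 1/32*0/1, 1/4 + 1/32*1/4) = [1/4, 33/128)
  'd': [1/4 + 1/32*1/4, 1/4 + 1/32*3/4) = [33/128, 35/128)
  'a': [1/4 + 1/32*3/4, 1/4 + 1/32*7/8) = [35/128, 71/256) <- contains code 141/512
  'f': [1/4 + 1/32*7/8, 1/4 + 1/32*1/1) = [71/256, 9/32)
  emit 'a', narrow to [35/128, 71/256)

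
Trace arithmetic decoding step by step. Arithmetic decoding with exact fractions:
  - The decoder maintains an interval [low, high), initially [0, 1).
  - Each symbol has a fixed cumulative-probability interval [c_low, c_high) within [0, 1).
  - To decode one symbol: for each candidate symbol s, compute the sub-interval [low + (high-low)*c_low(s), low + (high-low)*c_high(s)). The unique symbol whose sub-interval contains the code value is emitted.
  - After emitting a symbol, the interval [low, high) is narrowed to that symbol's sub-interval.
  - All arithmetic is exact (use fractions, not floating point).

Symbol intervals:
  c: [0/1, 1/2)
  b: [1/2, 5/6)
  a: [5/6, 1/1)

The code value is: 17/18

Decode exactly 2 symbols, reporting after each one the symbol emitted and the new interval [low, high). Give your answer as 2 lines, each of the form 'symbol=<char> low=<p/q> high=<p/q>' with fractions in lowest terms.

Answer: symbol=a low=5/6 high=1/1
symbol=b low=11/12 high=35/36

Derivation:
Step 1: interval [0/1, 1/1), width = 1/1 - 0/1 = 1/1
  'c': [0/1 + 1/1*0/1, 0/1 + 1/1*1/2) = [0/1, 1/2)
  'b': [0/1 + 1/1*1/2, 0/1 + 1/1*5/6) = [1/2, 5/6)
  'a': [0/1 + 1/1*5/6, 0/1 + 1/1*1/1) = [5/6, 1/1) <- contains code 17/18
  emit 'a', narrow to [5/6, 1/1)
Step 2: interval [5/6, 1/1), width = 1/1 - 5/6 = 1/6
  'c': [5/6 + 1/6*0/1, 5/6 + 1/6*1/2) = [5/6, 11/12)
  'b': [5/6 + 1/6*1/2, 5/6 + 1/6*5/6) = [11/12, 35/36) <- contains code 17/18
  'a': [5/6 + 1/6*5/6, 5/6 + 1/6*1/1) = [35/36, 1/1)
  emit 'b', narrow to [11/12, 35/36)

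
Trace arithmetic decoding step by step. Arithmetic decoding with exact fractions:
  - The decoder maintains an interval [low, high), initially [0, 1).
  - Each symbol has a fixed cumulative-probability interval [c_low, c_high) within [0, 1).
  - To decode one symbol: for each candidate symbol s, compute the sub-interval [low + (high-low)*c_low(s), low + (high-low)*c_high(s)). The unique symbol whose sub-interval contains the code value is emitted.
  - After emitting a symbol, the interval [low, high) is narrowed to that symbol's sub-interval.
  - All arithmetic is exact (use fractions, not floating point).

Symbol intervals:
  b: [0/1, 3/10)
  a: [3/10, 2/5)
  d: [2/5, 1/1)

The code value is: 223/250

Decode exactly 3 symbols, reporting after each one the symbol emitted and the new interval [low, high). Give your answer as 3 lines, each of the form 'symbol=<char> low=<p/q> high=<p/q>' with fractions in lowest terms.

Step 1: interval [0/1, 1/1), width = 1/1 - 0/1 = 1/1
  'b': [0/1 + 1/1*0/1, 0/1 + 1/1*3/10) = [0/1, 3/10)
  'a': [0/1 + 1/1*3/10, 0/1 + 1/1*2/5) = [3/10, 2/5)
  'd': [0/1 + 1/1*2/5, 0/1 + 1/1*1/1) = [2/5, 1/1) <- contains code 223/250
  emit 'd', narrow to [2/5, 1/1)
Step 2: interval [2/5, 1/1), width = 1/1 - 2/5 = 3/5
  'b': [2/5 + 3/5*0/1, 2/5 + 3/5*3/10) = [2/5, 29/50)
  'a': [2/5 + 3/5*3/10, 2/5 + 3/5*2/5) = [29/50, 16/25)
  'd': [2/5 + 3/5*2/5, 2/5 + 3/5*1/1) = [16/25, 1/1) <- contains code 223/250
  emit 'd', narrow to [16/25, 1/1)
Step 3: interval [16/25, 1/1), width = 1/1 - 16/25 = 9/25
  'b': [16/25 + 9/25*0/1, 16/25 + 9/25*3/10) = [16/25, 187/250)
  'a': [16/25 + 9/25*3/10, 16/25 + 9/25*2/5) = [187/250, 98/125)
  'd': [16/25 + 9/25*2/5, 16/25 + 9/25*1/1) = [98/125, 1/1) <- contains code 223/250
  emit 'd', narrow to [98/125, 1/1)

Answer: symbol=d low=2/5 high=1/1
symbol=d low=16/25 high=1/1
symbol=d low=98/125 high=1/1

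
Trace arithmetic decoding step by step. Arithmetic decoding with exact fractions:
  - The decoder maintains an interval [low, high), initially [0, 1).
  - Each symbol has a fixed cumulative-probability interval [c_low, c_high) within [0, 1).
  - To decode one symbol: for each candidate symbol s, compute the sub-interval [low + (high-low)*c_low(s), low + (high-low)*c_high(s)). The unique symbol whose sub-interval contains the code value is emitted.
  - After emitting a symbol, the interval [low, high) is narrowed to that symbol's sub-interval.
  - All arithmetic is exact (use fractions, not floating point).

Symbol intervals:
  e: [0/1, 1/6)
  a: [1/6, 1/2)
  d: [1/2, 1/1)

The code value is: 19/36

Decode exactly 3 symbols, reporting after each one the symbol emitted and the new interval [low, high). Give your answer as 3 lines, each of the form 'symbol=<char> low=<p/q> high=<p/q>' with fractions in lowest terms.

Answer: symbol=d low=1/2 high=1/1
symbol=e low=1/2 high=7/12
symbol=a low=37/72 high=13/24

Derivation:
Step 1: interval [0/1, 1/1), width = 1/1 - 0/1 = 1/1
  'e': [0/1 + 1/1*0/1, 0/1 + 1/1*1/6) = [0/1, 1/6)
  'a': [0/1 + 1/1*1/6, 0/1 + 1/1*1/2) = [1/6, 1/2)
  'd': [0/1 + 1/1*1/2, 0/1 + 1/1*1/1) = [1/2, 1/1) <- contains code 19/36
  emit 'd', narrow to [1/2, 1/1)
Step 2: interval [1/2, 1/1), width = 1/1 - 1/2 = 1/2
  'e': [1/2 + 1/2*0/1, 1/2 + 1/2*1/6) = [1/2, 7/12) <- contains code 19/36
  'a': [1/2 + 1/2*1/6, 1/2 + 1/2*1/2) = [7/12, 3/4)
  'd': [1/2 + 1/2*1/2, 1/2 + 1/2*1/1) = [3/4, 1/1)
  emit 'e', narrow to [1/2, 7/12)
Step 3: interval [1/2, 7/12), width = 7/12 - 1/2 = 1/12
  'e': [1/2 + 1/12*0/1, 1/2 + 1/12*1/6) = [1/2, 37/72)
  'a': [1/2 + 1/12*1/6, 1/2 + 1/12*1/2) = [37/72, 13/24) <- contains code 19/36
  'd': [1/2 + 1/12*1/2, 1/2 + 1/12*1/1) = [13/24, 7/12)
  emit 'a', narrow to [37/72, 13/24)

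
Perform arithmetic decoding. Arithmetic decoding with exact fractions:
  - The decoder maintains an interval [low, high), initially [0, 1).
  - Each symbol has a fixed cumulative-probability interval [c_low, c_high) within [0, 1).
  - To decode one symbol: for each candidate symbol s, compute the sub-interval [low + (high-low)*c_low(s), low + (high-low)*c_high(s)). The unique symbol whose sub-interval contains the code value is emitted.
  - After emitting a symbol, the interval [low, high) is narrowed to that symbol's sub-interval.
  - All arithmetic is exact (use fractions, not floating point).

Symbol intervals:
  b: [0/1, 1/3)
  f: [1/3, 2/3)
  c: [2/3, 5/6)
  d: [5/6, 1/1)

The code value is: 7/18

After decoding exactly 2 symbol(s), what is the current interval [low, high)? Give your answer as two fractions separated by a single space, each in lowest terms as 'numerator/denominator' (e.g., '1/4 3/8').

Answer: 1/3 4/9

Derivation:
Step 1: interval [0/1, 1/1), width = 1/1 - 0/1 = 1/1
  'b': [0/1 + 1/1*0/1, 0/1 + 1/1*1/3) = [0/1, 1/3)
  'f': [0/1 + 1/1*1/3, 0/1 + 1/1*2/3) = [1/3, 2/3) <- contains code 7/18
  'c': [0/1 + 1/1*2/3, 0/1 + 1/1*5/6) = [2/3, 5/6)
  'd': [0/1 + 1/1*5/6, 0/1 + 1/1*1/1) = [5/6, 1/1)
  emit 'f', narrow to [1/3, 2/3)
Step 2: interval [1/3, 2/3), width = 2/3 - 1/3 = 1/3
  'b': [1/3 + 1/3*0/1, 1/3 + 1/3*1/3) = [1/3, 4/9) <- contains code 7/18
  'f': [1/3 + 1/3*1/3, 1/3 + 1/3*2/3) = [4/9, 5/9)
  'c': [1/3 + 1/3*2/3, 1/3 + 1/3*5/6) = [5/9, 11/18)
  'd': [1/3 + 1/3*5/6, 1/3 + 1/3*1/1) = [11/18, 2/3)
  emit 'b', narrow to [1/3, 4/9)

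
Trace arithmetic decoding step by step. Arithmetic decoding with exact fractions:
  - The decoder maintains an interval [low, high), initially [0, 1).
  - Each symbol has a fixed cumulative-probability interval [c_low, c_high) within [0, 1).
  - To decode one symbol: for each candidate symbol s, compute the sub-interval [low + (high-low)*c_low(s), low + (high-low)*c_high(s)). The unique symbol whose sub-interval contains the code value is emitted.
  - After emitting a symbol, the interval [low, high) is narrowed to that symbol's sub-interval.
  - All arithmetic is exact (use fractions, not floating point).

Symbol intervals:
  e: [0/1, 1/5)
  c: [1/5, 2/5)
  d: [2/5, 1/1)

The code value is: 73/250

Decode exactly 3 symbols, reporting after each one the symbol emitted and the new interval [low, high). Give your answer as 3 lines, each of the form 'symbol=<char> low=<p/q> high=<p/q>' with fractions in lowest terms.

Answer: symbol=c low=1/5 high=2/5
symbol=d low=7/25 high=2/5
symbol=e low=7/25 high=38/125

Derivation:
Step 1: interval [0/1, 1/1), width = 1/1 - 0/1 = 1/1
  'e': [0/1 + 1/1*0/1, 0/1 + 1/1*1/5) = [0/1, 1/5)
  'c': [0/1 + 1/1*1/5, 0/1 + 1/1*2/5) = [1/5, 2/5) <- contains code 73/250
  'd': [0/1 + 1/1*2/5, 0/1 + 1/1*1/1) = [2/5, 1/1)
  emit 'c', narrow to [1/5, 2/5)
Step 2: interval [1/5, 2/5), width = 2/5 - 1/5 = 1/5
  'e': [1/5 + 1/5*0/1, 1/5 + 1/5*1/5) = [1/5, 6/25)
  'c': [1/5 + 1/5*1/5, 1/5 + 1/5*2/5) = [6/25, 7/25)
  'd': [1/5 + 1/5*2/5, 1/5 + 1/5*1/1) = [7/25, 2/5) <- contains code 73/250
  emit 'd', narrow to [7/25, 2/5)
Step 3: interval [7/25, 2/5), width = 2/5 - 7/25 = 3/25
  'e': [7/25 + 3/25*0/1, 7/25 + 3/25*1/5) = [7/25, 38/125) <- contains code 73/250
  'c': [7/25 + 3/25*1/5, 7/25 + 3/25*2/5) = [38/125, 41/125)
  'd': [7/25 + 3/25*2/5, 7/25 + 3/25*1/1) = [41/125, 2/5)
  emit 'e', narrow to [7/25, 38/125)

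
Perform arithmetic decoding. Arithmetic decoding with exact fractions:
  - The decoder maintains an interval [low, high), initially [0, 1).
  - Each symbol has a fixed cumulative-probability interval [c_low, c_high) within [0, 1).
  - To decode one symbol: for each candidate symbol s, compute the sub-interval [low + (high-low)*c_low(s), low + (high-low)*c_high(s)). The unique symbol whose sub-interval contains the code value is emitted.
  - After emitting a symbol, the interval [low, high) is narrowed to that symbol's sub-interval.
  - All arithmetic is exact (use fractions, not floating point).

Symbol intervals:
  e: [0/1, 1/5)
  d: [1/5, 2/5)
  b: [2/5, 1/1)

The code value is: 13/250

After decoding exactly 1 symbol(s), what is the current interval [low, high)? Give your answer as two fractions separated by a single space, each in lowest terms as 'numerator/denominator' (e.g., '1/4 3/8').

Answer: 0/1 1/5

Derivation:
Step 1: interval [0/1, 1/1), width = 1/1 - 0/1 = 1/1
  'e': [0/1 + 1/1*0/1, 0/1 + 1/1*1/5) = [0/1, 1/5) <- contains code 13/250
  'd': [0/1 + 1/1*1/5, 0/1 + 1/1*2/5) = [1/5, 2/5)
  'b': [0/1 + 1/1*2/5, 0/1 + 1/1*1/1) = [2/5, 1/1)
  emit 'e', narrow to [0/1, 1/5)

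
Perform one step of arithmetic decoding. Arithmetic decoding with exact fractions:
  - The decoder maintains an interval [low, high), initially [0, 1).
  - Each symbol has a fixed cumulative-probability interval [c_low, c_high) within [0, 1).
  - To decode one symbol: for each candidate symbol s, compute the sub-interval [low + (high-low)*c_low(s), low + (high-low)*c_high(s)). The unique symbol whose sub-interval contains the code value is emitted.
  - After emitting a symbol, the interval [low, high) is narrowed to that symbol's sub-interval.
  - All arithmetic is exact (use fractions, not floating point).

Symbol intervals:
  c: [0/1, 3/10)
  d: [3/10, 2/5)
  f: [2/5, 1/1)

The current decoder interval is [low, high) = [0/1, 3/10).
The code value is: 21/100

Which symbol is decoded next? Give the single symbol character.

Answer: f

Derivation:
Interval width = high − low = 3/10 − 0/1 = 3/10
Scaled code = (code − low) / width = (21/100 − 0/1) / 3/10 = 7/10
  c: [0/1, 3/10) 
  d: [3/10, 2/5) 
  f: [2/5, 1/1) ← scaled code falls here ✓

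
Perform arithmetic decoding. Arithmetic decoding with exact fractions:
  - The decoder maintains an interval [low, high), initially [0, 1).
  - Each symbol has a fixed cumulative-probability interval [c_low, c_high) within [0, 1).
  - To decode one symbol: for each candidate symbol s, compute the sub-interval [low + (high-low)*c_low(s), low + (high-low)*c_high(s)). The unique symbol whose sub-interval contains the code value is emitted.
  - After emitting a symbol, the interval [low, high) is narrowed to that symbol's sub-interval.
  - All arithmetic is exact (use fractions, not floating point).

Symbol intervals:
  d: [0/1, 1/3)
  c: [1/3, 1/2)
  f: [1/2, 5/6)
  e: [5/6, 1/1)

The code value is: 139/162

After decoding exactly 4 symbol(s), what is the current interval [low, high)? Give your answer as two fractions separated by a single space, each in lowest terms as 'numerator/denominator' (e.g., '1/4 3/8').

Answer: 185/216 557/648

Derivation:
Step 1: interval [0/1, 1/1), width = 1/1 - 0/1 = 1/1
  'd': [0/1 + 1/1*0/1, 0/1 + 1/1*1/3) = [0/1, 1/3)
  'c': [0/1 + 1/1*1/3, 0/1 + 1/1*1/2) = [1/3, 1/2)
  'f': [0/1 + 1/1*1/2, 0/1 + 1/1*5/6) = [1/2, 5/6)
  'e': [0/1 + 1/1*5/6, 0/1 + 1/1*1/1) = [5/6, 1/1) <- contains code 139/162
  emit 'e', narrow to [5/6, 1/1)
Step 2: interval [5/6, 1/1), width = 1/1 - 5/6 = 1/6
  'd': [5/6 + 1/6*0/1, 5/6 + 1/6*1/3) = [5/6, 8/9) <- contains code 139/162
  'c': [5/6 + 1/6*1/3, 5/6 + 1/6*1/2) = [8/9, 11/12)
  'f': [5/6 + 1/6*1/2, 5/6 + 1/6*5/6) = [11/12, 35/36)
  'e': [5/6 + 1/6*5/6, 5/6 + 1/6*1/1) = [35/36, 1/1)
  emit 'd', narrow to [5/6, 8/9)
Step 3: interval [5/6, 8/9), width = 8/9 - 5/6 = 1/18
  'd': [5/6 + 1/18*0/1, 5/6 + 1/18*1/3) = [5/6, 23/27)
  'c': [5/6 + 1/18*1/3, 5/6 + 1/18*1/2) = [23/27, 31/36) <- contains code 139/162
  'f': [5/6 + 1/18*1/2, 5/6 + 1/18*5/6) = [31/36, 95/108)
  'e': [5/6 + 1/18*5/6, 5/6 + 1/18*1/1) = [95/108, 8/9)
  emit 'c', narrow to [23/27, 31/36)
Step 4: interval [23/27, 31/36), width = 31/36 - 23/27 = 1/108
  'd': [23/27 + 1/108*0/1, 23/27 + 1/108*1/3) = [23/27, 277/324)
  'c': [23/27 + 1/108*1/3, 23/27 + 1/108*1/2) = [277/324, 185/216)
  'f': [23/27 + 1/108*1/2, 23/27 + 1/108*5/6) = [185/216, 557/648) <- contains code 139/162
  'e': [23/27 + 1/108*5/6, 23/27 + 1/108*1/1) = [557/648, 31/36)
  emit 'f', narrow to [185/216, 557/648)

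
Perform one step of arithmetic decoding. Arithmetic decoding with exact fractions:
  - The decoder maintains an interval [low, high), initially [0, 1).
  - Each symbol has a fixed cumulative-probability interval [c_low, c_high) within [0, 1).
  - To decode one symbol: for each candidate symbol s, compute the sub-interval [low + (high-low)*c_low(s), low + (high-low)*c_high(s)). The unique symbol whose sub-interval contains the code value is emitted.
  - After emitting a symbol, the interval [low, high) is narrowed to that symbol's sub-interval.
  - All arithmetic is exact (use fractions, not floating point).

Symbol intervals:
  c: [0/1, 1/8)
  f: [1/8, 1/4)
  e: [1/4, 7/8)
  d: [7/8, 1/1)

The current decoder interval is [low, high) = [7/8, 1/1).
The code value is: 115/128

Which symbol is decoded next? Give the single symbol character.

Interval width = high − low = 1/1 − 7/8 = 1/8
Scaled code = (code − low) / width = (115/128 − 7/8) / 1/8 = 3/16
  c: [0/1, 1/8) 
  f: [1/8, 1/4) ← scaled code falls here ✓
  e: [1/4, 7/8) 
  d: [7/8, 1/1) 

Answer: f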